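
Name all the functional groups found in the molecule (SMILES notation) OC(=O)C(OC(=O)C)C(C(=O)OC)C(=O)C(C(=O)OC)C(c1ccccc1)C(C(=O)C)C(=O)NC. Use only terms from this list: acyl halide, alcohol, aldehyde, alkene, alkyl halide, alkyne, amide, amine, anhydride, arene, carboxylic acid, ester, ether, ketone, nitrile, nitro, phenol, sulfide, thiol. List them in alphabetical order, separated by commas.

Working along the chain:
  HOOC: –COOH: carbonyl C bonded to –OH and C → carboxylic acid (the –OH is not a separate alcohol).
  CH(OCOCH3): pendant –OC(=O)CH3: an acyloxy group → ester.
  CH(COOCH3): pendant –COOCH3: carbonyl C bonded to C and –OCH3 → ester.
  CO: –C(=O)– with carbon on both sides → ketone.
  CH(COOCH3): pendant –COOCH3: carbonyl C bonded to C and –OCH3 → ester.
  CH(C6H5): pendant –C6H5: benzene ring → arene.
  CH(COCH3): pendant –COCH3: carbonyl C bonded to two carbons → ketone.
  CONHCH3: –C(=O)NHCH3: carbonyl C bonded to C and to N → amide (the N is not an amine).

amide, arene, carboxylic acid, ester, ketone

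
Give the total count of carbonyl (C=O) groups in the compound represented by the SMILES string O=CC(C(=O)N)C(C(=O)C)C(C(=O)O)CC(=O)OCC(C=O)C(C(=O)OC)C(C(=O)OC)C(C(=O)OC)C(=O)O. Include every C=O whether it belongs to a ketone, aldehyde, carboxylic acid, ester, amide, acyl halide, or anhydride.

10

OHC: aldehyde, 1 C=O (running total 1).
CH(CONH2): amide, 1 C=O (running total 2).
CH(COCH3): ketone, 1 C=O (running total 3).
CH(COOH): carboxylic acid, 1 C=O (running total 4).
CH2COOCH2: ester, 1 C=O (running total 5).
CH(CHO): aldehyde, 1 C=O (running total 6).
CH(COOCH3): ester, 1 C=O (running total 7).
CH(COOCH3): ester, 1 C=O (running total 8).
CH(COOCH3): ester, 1 C=O (running total 9).
COOH: carboxylic acid, 1 C=O (running total 10).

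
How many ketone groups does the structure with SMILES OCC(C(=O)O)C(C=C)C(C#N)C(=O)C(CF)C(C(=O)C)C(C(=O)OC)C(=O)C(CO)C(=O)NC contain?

Reading the structure from left to right:
  HOCH2: HO– on an sp³ carbon → alcohol.
  CH(COOH): pendant –COOH: carbonyl C bonded to C and –OH → carboxylic acid.
  CH(CH=CH2): pendant –CH=CH2: C=C double bond → alkene.
  CH(CN): pendant –C≡N: nitrile.
  CO: –C(=O)– with carbon on both sides → ketone.
  CH(CH2F): pendant –CH2X: halogen on sp³ carbon → alkyl halide.
  CH(COCH3): pendant –COCH3: carbonyl C bonded to two carbons → ketone.
  CH(COOCH3): pendant –COOCH3: carbonyl C bonded to C and –OCH3 → ester.
  CO: –C(=O)– with carbon on both sides → ketone.
  CH(CH2OH): pendant –CH2OH on an sp³ backbone C → alcohol.
  CONHCH3: –C(=O)NHCH3: carbonyl C bonded to C and to N → amide (the N is not an amine).
Ketone appears at: CO, CH(COCH3), CO → 3.

3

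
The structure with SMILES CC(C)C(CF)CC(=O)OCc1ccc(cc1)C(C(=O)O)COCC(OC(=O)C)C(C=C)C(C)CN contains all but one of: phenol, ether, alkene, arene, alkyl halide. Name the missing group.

alkene: present (CH(CH=CH2) — pendant –CH=CH2: C=C double bond → alkene).
arene: present (C6H4 — para-disubstituted benzene ring → arene).
alkyl halide: present (CH(CH2F) — pendant –CH2X: halogen on sp³ carbon → alkyl halide).
ether: present (CH2OCH2 — C–O–C with sp³ carbons on both sides and no adjacent C=O → ether).
phenol: no segment matches this pattern.

phenol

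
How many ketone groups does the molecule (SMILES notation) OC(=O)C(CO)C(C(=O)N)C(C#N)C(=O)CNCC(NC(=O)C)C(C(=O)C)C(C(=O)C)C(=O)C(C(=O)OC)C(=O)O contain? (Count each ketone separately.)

–COOH: carbonyl C bonded to –OH and C → carboxylic acid (the –OH is not a separate alcohol).
pendant –CH2OH on an sp³ backbone C → alcohol.
pendant –CONH2: carbonyl C bonded to C and N → amide.
pendant –C≡N: nitrile.
–C(=O)– with carbon on both sides → ketone.
C–N–C with sp³ carbons and no adjacent C=O → amine (secondary).
pendant –NHC(=O)CH3: N bonded to a carbonyl → amide (not amine).
pendant –COCH3: carbonyl C bonded to two carbons → ketone.
pendant –COCH3: carbonyl C bonded to two carbons → ketone.
–C(=O)– with carbon on both sides → ketone.
pendant –COOCH3: carbonyl C bonded to C and –OCH3 → ester.
–COOH: carbonyl C bonded to –OH and C → carboxylic acid (the –OH is not a separate alcohol).
Ketone appears at: CO, CH(COCH3), CH(COCH3), CO → 4.

4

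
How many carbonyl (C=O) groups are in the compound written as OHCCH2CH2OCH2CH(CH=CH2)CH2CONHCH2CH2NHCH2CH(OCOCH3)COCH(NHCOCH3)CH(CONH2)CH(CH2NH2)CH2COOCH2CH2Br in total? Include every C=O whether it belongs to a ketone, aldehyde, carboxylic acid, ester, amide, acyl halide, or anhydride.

OHC: aldehyde, 1 C=O (running total 1).
CH2CONHCH2: amide, 1 C=O (running total 2).
CH(OCOCH3): ester, 1 C=O (running total 3).
CO: ketone, 1 C=O (running total 4).
CH(NHCOCH3): amide, 1 C=O (running total 5).
CH(CONH2): amide, 1 C=O (running total 6).
CH2COOCH2: ester, 1 C=O (running total 7).

7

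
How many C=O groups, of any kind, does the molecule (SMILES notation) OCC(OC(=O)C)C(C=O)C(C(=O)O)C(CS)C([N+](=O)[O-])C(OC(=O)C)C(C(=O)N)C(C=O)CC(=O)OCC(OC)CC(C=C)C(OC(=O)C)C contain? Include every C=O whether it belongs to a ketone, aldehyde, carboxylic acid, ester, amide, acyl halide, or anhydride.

8

CH(OCOCH3): ester, 1 C=O (running total 1).
CH(CHO): aldehyde, 1 C=O (running total 2).
CH(COOH): carboxylic acid, 1 C=O (running total 3).
CH(OCOCH3): ester, 1 C=O (running total 4).
CH(CONH2): amide, 1 C=O (running total 5).
CH(CHO): aldehyde, 1 C=O (running total 6).
CH2COOCH2: ester, 1 C=O (running total 7).
CH(OCOCH3): ester, 1 C=O (running total 8).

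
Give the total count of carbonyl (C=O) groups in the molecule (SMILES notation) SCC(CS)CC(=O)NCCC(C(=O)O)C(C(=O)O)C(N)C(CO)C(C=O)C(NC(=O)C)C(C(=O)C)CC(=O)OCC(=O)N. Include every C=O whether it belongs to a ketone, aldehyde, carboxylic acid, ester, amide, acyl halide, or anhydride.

8

CH2CONHCH2: amide, 1 C=O (running total 1).
CH(COOH): carboxylic acid, 1 C=O (running total 2).
CH(COOH): carboxylic acid, 1 C=O (running total 3).
CH(CHO): aldehyde, 1 C=O (running total 4).
CH(NHCOCH3): amide, 1 C=O (running total 5).
CH(COCH3): ketone, 1 C=O (running total 6).
CH2COOCH2: ester, 1 C=O (running total 7).
CONH2: amide, 1 C=O (running total 8).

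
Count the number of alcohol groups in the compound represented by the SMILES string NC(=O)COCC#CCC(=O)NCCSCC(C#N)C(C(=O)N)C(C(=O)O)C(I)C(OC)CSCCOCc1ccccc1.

0

Working along the chain:
  H2NCO: –C(=O)NH2: carbonyl C bonded to C and to N → amide (the N is not a separate amine).
  CH2OCH2: C–O–C with sp³ carbons on both sides and no adjacent C=O → ether.
  C≡C: C≡C triple bond → alkyne.
  CH2CONHCH2: –C(=O)–N– linkage → amide (the N is not an amine).
  CH2SCH2: C–S–C linkage → sulfide (thioether).
  CH(CN): pendant –C≡N: nitrile.
  CH(CONH2): pendant –CONH2: carbonyl C bonded to C and N → amide.
  CH(COOH): pendant –COOH: carbonyl C bonded to C and –OH → carboxylic acid.
  CH(I): halogen on an sp³ carbon → alkyl halide.
  CH(OCH3): pendant –OCH3: C–O–C with sp³ C, no adjacent C=O → ether.
  CH2SCH2: C–S–C linkage → sulfide (thioether).
  CH2OCH2: C–O–C with sp³ carbons on both sides and no adjacent C=O → ether.
  C6H5: –C6H5 phenyl ring → arene.
No segment is a alcohol: CH2OCH2 is ether, not alcohol; CH(COOH) is carboxylic acid, not alcohol; CH(OCH3) is ether, not alcohol. → 0.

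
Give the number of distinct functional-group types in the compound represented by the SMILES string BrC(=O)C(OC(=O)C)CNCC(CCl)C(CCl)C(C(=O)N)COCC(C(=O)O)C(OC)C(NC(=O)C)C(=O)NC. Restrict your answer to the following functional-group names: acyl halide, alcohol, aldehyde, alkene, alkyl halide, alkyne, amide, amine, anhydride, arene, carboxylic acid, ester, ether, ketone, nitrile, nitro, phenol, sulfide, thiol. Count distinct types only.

–C(=O)Br: carbonyl C bonded to C and to a halogen → acyl halide (not alkyl halide).
pendant –OC(=O)CH3: an acyloxy group → ester.
C–N–C with sp³ carbons and no adjacent C=O → amine (secondary).
pendant –CH2X: halogen on sp³ carbon → alkyl halide.
pendant –CH2X: halogen on sp³ carbon → alkyl halide.
pendant –CONH2: carbonyl C bonded to C and N → amide.
C–O–C with sp³ carbons on both sides and no adjacent C=O → ether.
pendant –COOH: carbonyl C bonded to C and –OH → carboxylic acid.
pendant –OCH3: C–O–C with sp³ C, no adjacent C=O → ether.
pendant –NHC(=O)CH3: N bonded to a carbonyl → amide (not amine).
–C(=O)NHCH3: carbonyl C bonded to C and to N → amide (the N is not an amine).
Distinct types present: acyl halide, alkyl halide, amide, amine, carboxylic acid, ester, ether.

7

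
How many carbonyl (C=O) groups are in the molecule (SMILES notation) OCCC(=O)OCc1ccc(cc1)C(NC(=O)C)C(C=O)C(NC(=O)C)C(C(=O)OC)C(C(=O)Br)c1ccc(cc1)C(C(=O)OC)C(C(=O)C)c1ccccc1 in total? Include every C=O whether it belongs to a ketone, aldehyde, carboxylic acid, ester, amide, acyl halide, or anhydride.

8

CH2COOCH2: ester, 1 C=O (running total 1).
CH(NHCOCH3): amide, 1 C=O (running total 2).
CH(CHO): aldehyde, 1 C=O (running total 3).
CH(NHCOCH3): amide, 1 C=O (running total 4).
CH(COOCH3): ester, 1 C=O (running total 5).
CH(COBr): acyl halide, 1 C=O (running total 6).
CH(COOCH3): ester, 1 C=O (running total 7).
CH(COCH3): ketone, 1 C=O (running total 8).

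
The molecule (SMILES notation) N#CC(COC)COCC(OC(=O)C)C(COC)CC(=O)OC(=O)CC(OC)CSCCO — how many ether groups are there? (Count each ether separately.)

Reading the structure from left to right:
  N≡C: N≡C–: carbon triple-bonded to nitrogen → nitrile.
  CH(CH2OCH3): pendant –CH2OCH3: C–O–C linkage → ether.
  CH2OCH2: C–O–C with sp³ carbons on both sides and no adjacent C=O → ether.
  CH(OCOCH3): pendant –OC(=O)CH3: an acyloxy group → ester.
  CH(CH2OCH3): pendant –CH2OCH3: C–O–C linkage → ether.
  CH2CO-O-COCH2: two acyl groups sharing one oxygen, –C(=O)–O–C(=O)– → anhydride.
  CH(OCH3): pendant –OCH3: C–O–C with sp³ C, no adjacent C=O → ether.
  CH2SCH2: C–S–C linkage → sulfide (thioether).
  CH2OH: –OH on an sp³ carbon → alcohol.
Ether appears at: CH(CH2OCH3), CH2OCH2, CH(CH2OCH3), CH(OCH3) → 4.

4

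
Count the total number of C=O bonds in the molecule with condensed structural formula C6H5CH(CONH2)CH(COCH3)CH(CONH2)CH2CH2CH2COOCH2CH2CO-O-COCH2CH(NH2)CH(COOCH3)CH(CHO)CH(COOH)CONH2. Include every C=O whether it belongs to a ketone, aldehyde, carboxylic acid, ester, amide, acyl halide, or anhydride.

10

CH(CONH2): amide, 1 C=O (running total 1).
CH(COCH3): ketone, 1 C=O (running total 2).
CH(CONH2): amide, 1 C=O (running total 3).
CH2COOCH2: ester, 1 C=O (running total 4).
CH2CO-O-COCH2: anhydride, 2 C=O (running total 6).
CH(COOCH3): ester, 1 C=O (running total 7).
CH(CHO): aldehyde, 1 C=O (running total 8).
CH(COOH): carboxylic acid, 1 C=O (running total 9).
CONH2: amide, 1 C=O (running total 10).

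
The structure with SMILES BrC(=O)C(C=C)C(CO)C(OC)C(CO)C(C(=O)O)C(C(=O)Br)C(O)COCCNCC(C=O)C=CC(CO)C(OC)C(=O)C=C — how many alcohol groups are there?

Reading the structure from left to right:
  BrCO: –C(=O)Br: carbonyl C bonded to C and to a halogen → acyl halide (not alkyl halide).
  CH(CH=CH2): pendant –CH=CH2: C=C double bond → alkene.
  CH(CH2OH): pendant –CH2OH on an sp³ backbone C → alcohol.
  CH(OCH3): pendant –OCH3: C–O–C with sp³ C, no adjacent C=O → ether.
  CH(CH2OH): pendant –CH2OH on an sp³ backbone C → alcohol.
  CH(COOH): pendant –COOH: carbonyl C bonded to C and –OH → carboxylic acid.
  CH(COBr): pendant –C(=O)X: carbonyl C bonded to C and halogen → acyl halide.
  CH(OH): –OH on an sp³ carbon → alcohol (secondary).
  CH2OCH2: C–O–C with sp³ carbons on both sides and no adjacent C=O → ether.
  CH2NHCH2: C–N–C with sp³ carbons and no adjacent C=O → amine (secondary).
  CH(CHO): pendant –CHO: carbonyl C bonded to C and H → aldehyde.
  CH=CH: C=C double bond → alkene.
  CH(CH2OH): pendant –CH2OH on an sp³ backbone C → alcohol.
  CH(OCH3): pendant –OCH3: C–O–C with sp³ C, no adjacent C=O → ether.
  CO: –C(=O)– with carbon on both sides → ketone.
  CH=CH2: C=C double bond → alkene.
Alcohol appears at: CH(CH2OH), CH(CH2OH), CH(OH), CH(CH2OH) → 4.

4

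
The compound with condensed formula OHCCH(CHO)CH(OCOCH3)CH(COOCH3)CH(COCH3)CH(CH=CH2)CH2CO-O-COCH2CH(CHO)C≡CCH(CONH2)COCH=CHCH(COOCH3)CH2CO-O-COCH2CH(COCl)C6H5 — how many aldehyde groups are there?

3

Reading the structure from left to right:
  OHC: terminal –CHO: carbonyl C bonded to H and C → aldehyde.
  CH(CHO): pendant –CHO: carbonyl C bonded to C and H → aldehyde.
  CH(OCOCH3): pendant –OC(=O)CH3: an acyloxy group → ester.
  CH(COOCH3): pendant –COOCH3: carbonyl C bonded to C and –OCH3 → ester.
  CH(COCH3): pendant –COCH3: carbonyl C bonded to two carbons → ketone.
  CH(CH=CH2): pendant –CH=CH2: C=C double bond → alkene.
  CH2CO-O-COCH2: two acyl groups sharing one oxygen, –C(=O)–O–C(=O)– → anhydride.
  CH(CHO): pendant –CHO: carbonyl C bonded to C and H → aldehyde.
  C≡C: C≡C triple bond → alkyne.
  CH(CONH2): pendant –CONH2: carbonyl C bonded to C and N → amide.
  CO: –C(=O)– with carbon on both sides → ketone.
  CH=CH: C=C double bond → alkene.
  CH(COOCH3): pendant –COOCH3: carbonyl C bonded to C and –OCH3 → ester.
  CH2CO-O-COCH2: two acyl groups sharing one oxygen, –C(=O)–O–C(=O)– → anhydride.
  CH(COCl): pendant –C(=O)X: carbonyl C bonded to C and halogen → acyl halide.
  C6H5: –C6H5 phenyl ring → arene.
Aldehyde appears at: OHC, CH(CHO), CH(CHO) → 3.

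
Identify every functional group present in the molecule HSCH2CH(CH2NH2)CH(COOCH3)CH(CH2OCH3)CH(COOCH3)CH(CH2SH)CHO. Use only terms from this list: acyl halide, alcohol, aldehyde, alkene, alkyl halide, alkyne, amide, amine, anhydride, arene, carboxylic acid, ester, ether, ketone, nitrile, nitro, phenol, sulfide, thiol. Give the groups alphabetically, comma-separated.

–SH on an sp³ carbon → thiol.
pendant –CH2NH2: N on sp³ C, no adjacent C=O → amine.
pendant –COOCH3: carbonyl C bonded to C and –OCH3 → ester.
pendant –CH2OCH3: C–O–C linkage → ether.
pendant –COOCH3: carbonyl C bonded to C and –OCH3 → ester.
pendant –CH2SH → thiol.
terminal –CHO: carbonyl C bonded to H and C → aldehyde.

aldehyde, amine, ester, ether, thiol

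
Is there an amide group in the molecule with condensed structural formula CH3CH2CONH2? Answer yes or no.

–C(=O)NH2: carbonyl C bonded to C and to N → amide (the N is not a separate amine).
The CONH2 segment supplies the amide: –C(=O)NH2: carbonyl C bonded to C and to N → amide (the N is not a separate amine).

yes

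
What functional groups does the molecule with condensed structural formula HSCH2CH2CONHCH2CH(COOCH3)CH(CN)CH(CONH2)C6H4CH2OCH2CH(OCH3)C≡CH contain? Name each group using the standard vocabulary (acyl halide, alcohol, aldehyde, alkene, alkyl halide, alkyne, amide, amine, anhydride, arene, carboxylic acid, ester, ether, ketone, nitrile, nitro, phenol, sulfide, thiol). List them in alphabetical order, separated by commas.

alkyne, amide, arene, ester, ether, nitrile, thiol

–SH on an sp³ carbon → thiol.
–C(=O)–N– linkage → amide (the N is not an amine).
pendant –COOCH3: carbonyl C bonded to C and –OCH3 → ester.
pendant –C≡N: nitrile.
pendant –CONH2: carbonyl C bonded to C and N → amide.
para-disubstituted benzene ring → arene.
C–O–C with sp³ carbons on both sides and no adjacent C=O → ether.
pendant –OCH3: C–O–C with sp³ C, no adjacent C=O → ether.
C≡C triple bond → alkyne.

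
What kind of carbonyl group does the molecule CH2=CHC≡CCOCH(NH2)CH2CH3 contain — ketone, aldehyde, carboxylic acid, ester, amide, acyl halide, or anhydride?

The carbonyl is in the CO segment: –C(=O)– with carbon on both sides → ketone.

ketone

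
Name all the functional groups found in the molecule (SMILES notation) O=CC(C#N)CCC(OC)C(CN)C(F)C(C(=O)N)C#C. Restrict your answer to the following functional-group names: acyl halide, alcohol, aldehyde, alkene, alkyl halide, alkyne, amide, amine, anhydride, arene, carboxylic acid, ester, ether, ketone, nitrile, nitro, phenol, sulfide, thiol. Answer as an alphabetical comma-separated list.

terminal –CHO: carbonyl C bonded to H and C → aldehyde.
pendant –C≡N: nitrile.
pendant –OCH3: C–O–C with sp³ C, no adjacent C=O → ether.
pendant –CH2NH2: N on sp³ C, no adjacent C=O → amine.
halogen on an sp³ carbon → alkyl halide.
pendant –CONH2: carbonyl C bonded to C and N → amide.
C≡C triple bond → alkyne.

aldehyde, alkyl halide, alkyne, amide, amine, ether, nitrile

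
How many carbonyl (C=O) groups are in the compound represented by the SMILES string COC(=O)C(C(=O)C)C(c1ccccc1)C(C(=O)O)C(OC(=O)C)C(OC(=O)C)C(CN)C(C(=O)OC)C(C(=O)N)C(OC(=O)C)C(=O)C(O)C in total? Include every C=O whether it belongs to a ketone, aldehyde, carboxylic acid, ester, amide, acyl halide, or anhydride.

9

CH3OOC: ester, 1 C=O (running total 1).
CH(COCH3): ketone, 1 C=O (running total 2).
CH(COOH): carboxylic acid, 1 C=O (running total 3).
CH(OCOCH3): ester, 1 C=O (running total 4).
CH(OCOCH3): ester, 1 C=O (running total 5).
CH(COOCH3): ester, 1 C=O (running total 6).
CH(CONH2): amide, 1 C=O (running total 7).
CH(OCOCH3): ester, 1 C=O (running total 8).
CO: ketone, 1 C=O (running total 9).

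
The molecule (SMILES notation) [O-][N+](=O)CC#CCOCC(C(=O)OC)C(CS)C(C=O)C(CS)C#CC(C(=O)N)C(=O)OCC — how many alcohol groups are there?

–NO2 on carbon → nitro group.
C≡C triple bond → alkyne.
C–O–C with sp³ carbons on both sides and no adjacent C=O → ether.
pendant –COOCH3: carbonyl C bonded to C and –OCH3 → ester.
pendant –CH2SH → thiol.
pendant –CHO: carbonyl C bonded to C and H → aldehyde.
pendant –CH2SH → thiol.
C≡C triple bond → alkyne.
pendant –CONH2: carbonyl C bonded to C and N → amide.
–C(=O)OCH2CH3: carbonyl C bonded to C and to –OEt → ester.
No segment is a alcohol: CH2OCH2 is ether, not alcohol; CH(CH2SH) is thiol, not alcohol; CH(CHO) is aldehyde, not alcohol. → 0.

0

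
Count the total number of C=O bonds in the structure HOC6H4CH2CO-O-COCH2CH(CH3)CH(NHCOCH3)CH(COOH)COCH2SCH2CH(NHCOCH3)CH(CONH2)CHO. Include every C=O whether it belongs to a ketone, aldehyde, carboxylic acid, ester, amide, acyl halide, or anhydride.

CH2CO-O-COCH2: anhydride, 2 C=O (running total 2).
CH(NHCOCH3): amide, 1 C=O (running total 3).
CH(COOH): carboxylic acid, 1 C=O (running total 4).
CO: ketone, 1 C=O (running total 5).
CH(NHCOCH3): amide, 1 C=O (running total 6).
CH(CONH2): amide, 1 C=O (running total 7).
CHO: aldehyde, 1 C=O (running total 8).

8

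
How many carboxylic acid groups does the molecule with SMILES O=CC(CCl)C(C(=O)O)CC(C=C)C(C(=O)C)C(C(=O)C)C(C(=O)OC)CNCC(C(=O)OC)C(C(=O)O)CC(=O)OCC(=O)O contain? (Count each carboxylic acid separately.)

3

Working along the chain:
  OHC: terminal –CHO: carbonyl C bonded to H and C → aldehyde.
  CH(CH2Cl): pendant –CH2X: halogen on sp³ carbon → alkyl halide.
  CH(COOH): pendant –COOH: carbonyl C bonded to C and –OH → carboxylic acid.
  CH(CH=CH2): pendant –CH=CH2: C=C double bond → alkene.
  CH(COCH3): pendant –COCH3: carbonyl C bonded to two carbons → ketone.
  CH(COCH3): pendant –COCH3: carbonyl C bonded to two carbons → ketone.
  CH(COOCH3): pendant –COOCH3: carbonyl C bonded to C and –OCH3 → ester.
  CH2NHCH2: C–N–C with sp³ carbons and no adjacent C=O → amine (secondary).
  CH(COOCH3): pendant –COOCH3: carbonyl C bonded to C and –OCH3 → ester.
  CH(COOH): pendant –COOH: carbonyl C bonded to C and –OH → carboxylic acid.
  CH2COOCH2: –C(=O)–O–C with C on the carbonyl side → ester.
  COOH: –COOH: carbonyl C bonded to –OH and C → carboxylic acid (the –OH is not a separate alcohol).
Carboxylic acid appears at: CH(COOH), CH(COOH), COOH → 3.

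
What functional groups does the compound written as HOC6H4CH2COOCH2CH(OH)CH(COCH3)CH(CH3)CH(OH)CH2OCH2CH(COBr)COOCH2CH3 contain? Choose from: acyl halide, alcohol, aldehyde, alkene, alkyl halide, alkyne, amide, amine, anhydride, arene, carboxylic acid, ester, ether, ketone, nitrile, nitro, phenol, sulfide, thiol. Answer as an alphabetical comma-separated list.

acyl halide, alcohol, arene, ester, ether, ketone, phenol

–OH attached directly to an aromatic ring → phenol (not alcohol); the ring itself is an arene.
–C(=O)–O–C with C on the carbonyl side → ester.
–OH on an sp³ carbon → alcohol (secondary).
pendant –COCH3: carbonyl C bonded to two carbons → ketone.
–OH on an sp³ carbon → alcohol (secondary).
C–O–C with sp³ carbons on both sides and no adjacent C=O → ether.
pendant –C(=O)X: carbonyl C bonded to C and halogen → acyl halide.
–C(=O)OCH2CH3: carbonyl C bonded to C and to –OEt → ester.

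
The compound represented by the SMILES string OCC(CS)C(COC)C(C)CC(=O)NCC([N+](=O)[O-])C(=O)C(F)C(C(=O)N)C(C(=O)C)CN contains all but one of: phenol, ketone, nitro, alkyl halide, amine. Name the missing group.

phenol

alkyl halide: present (CH(F) — halogen on an sp³ carbon → alkyl halide).
amine: present (CH2NH2 — –NH2 on an sp³ carbon with no adjacent C=O → amine).
ketone: present (CO — –C(=O)– with carbon on both sides → ketone).
nitro: present (CH(NO2) — –NO2 on an sp³ carbon → nitro (the N=O is not a carbonyl)).
phenol: absent. In HOCH2, the –OH is on an sp³ carbon, not on an aromatic ring, so it is an alcohol.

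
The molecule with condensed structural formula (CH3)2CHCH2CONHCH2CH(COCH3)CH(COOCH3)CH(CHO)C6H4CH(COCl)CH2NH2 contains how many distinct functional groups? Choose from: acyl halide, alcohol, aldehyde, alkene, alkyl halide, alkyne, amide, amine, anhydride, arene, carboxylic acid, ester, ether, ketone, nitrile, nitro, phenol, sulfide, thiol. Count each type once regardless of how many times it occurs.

–C(=O)–N– linkage → amide (the N is not an amine).
pendant –COCH3: carbonyl C bonded to two carbons → ketone.
pendant –COOCH3: carbonyl C bonded to C and –OCH3 → ester.
pendant –CHO: carbonyl C bonded to C and H → aldehyde.
para-disubstituted benzene ring → arene.
pendant –C(=O)X: carbonyl C bonded to C and halogen → acyl halide.
–NH2 on an sp³ carbon with no adjacent C=O → amine.
Distinct types present: acyl halide, aldehyde, amide, amine, arene, ester, ketone.

7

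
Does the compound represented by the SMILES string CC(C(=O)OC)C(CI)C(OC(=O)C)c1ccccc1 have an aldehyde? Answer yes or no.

no

pendant –COOCH3: carbonyl C bonded to C and –OCH3 → ester.
pendant –CH2X: halogen on sp³ carbon → alkyl halide.
pendant –OC(=O)CH3: an acyloxy group → ester.
–C6H5 phenyl ring → arene.
The groups actually present are: alkyl halide, arene, ester.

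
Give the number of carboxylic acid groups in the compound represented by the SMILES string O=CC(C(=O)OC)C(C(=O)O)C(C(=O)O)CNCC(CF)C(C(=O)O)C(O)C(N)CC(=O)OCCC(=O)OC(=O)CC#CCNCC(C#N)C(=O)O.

Taking each segment in turn:
  OHC: terminal –CHO: carbonyl C bonded to H and C → aldehyde.
  CH(COOCH3): pendant –COOCH3: carbonyl C bonded to C and –OCH3 → ester.
  CH(COOH): pendant –COOH: carbonyl C bonded to C and –OH → carboxylic acid.
  CH(COOH): pendant –COOH: carbonyl C bonded to C and –OH → carboxylic acid.
  CH2NHCH2: C–N–C with sp³ carbons and no adjacent C=O → amine (secondary).
  CH(CH2F): pendant –CH2X: halogen on sp³ carbon → alkyl halide.
  CH(COOH): pendant –COOH: carbonyl C bonded to C and –OH → carboxylic acid.
  CH(OH): –OH on an sp³ carbon → alcohol (secondary).
  CH(NH2): –NH2 on an sp³ carbon with no adjacent C=O → amine.
  CH2COOCH2: –C(=O)–O–C with C on the carbonyl side → ester.
  CH2CO-O-COCH2: two acyl groups sharing one oxygen, –C(=O)–O–C(=O)– → anhydride.
  C≡C: C≡C triple bond → alkyne.
  CH2NHCH2: C–N–C with sp³ carbons and no adjacent C=O → amine (secondary).
  CH(CN): pendant –C≡N: nitrile.
  COOH: –COOH: carbonyl C bonded to –OH and C → carboxylic acid (the –OH is not a separate alcohol).
Carboxylic acid appears at: CH(COOH), CH(COOH), CH(COOH), COOH → 4.

4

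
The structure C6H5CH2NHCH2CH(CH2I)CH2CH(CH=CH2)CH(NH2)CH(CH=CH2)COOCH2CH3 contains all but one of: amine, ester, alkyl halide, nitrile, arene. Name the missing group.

alkyl halide: present (CH(CH2I) — pendant –CH2X: halogen on sp³ carbon → alkyl halide).
amine: present (CH2NHCH2 — C–N–C with sp³ carbons and no adjacent C=O → amine (secondary)).
arene: present (C6H5 — C6H5– phenyl ring → arene).
ester: present (COOCH2CH3 — –C(=O)OCH2CH3: carbonyl C bonded to C and to –OEt → ester).
nitrile: no segment matches this pattern.

nitrile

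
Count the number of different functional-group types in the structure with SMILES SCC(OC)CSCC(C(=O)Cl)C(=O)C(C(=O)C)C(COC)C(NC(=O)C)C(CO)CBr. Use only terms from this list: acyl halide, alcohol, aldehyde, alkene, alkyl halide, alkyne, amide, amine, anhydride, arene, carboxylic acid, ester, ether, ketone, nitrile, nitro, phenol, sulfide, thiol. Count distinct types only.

8

Taking each segment in turn:
  HSCH2: –SH on an sp³ carbon → thiol.
  CH(OCH3): pendant –OCH3: C–O–C with sp³ C, no adjacent C=O → ether.
  CH2SCH2: C–S–C linkage → sulfide (thioether).
  CH(COCl): pendant –C(=O)X: carbonyl C bonded to C and halogen → acyl halide.
  CO: –C(=O)– with carbon on both sides → ketone.
  CH(COCH3): pendant –COCH3: carbonyl C bonded to two carbons → ketone.
  CH(CH2OCH3): pendant –CH2OCH3: C–O–C linkage → ether.
  CH(NHCOCH3): pendant –NHC(=O)CH3: N bonded to a carbonyl → amide (not amine).
  CH(CH2OH): pendant –CH2OH on an sp³ backbone C → alcohol.
  CH2Br: halogen on an sp³ carbon → alkyl halide.
Distinct types present: acyl halide, alcohol, alkyl halide, amide, ether, ketone, sulfide, thiol.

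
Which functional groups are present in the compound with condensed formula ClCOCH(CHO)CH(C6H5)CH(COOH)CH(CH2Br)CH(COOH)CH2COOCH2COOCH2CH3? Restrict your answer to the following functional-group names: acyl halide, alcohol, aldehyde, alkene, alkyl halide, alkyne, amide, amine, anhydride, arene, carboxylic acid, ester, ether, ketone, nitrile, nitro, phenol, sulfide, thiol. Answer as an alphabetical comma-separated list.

Working along the chain:
  ClCO: –C(=O)Cl: carbonyl C bonded to C and to a halogen → acyl halide (not alkyl halide).
  CH(CHO): pendant –CHO: carbonyl C bonded to C and H → aldehyde.
  CH(C6H5): pendant –C6H5: benzene ring → arene.
  CH(COOH): pendant –COOH: carbonyl C bonded to C and –OH → carboxylic acid.
  CH(CH2Br): pendant –CH2X: halogen on sp³ carbon → alkyl halide.
  CH(COOH): pendant –COOH: carbonyl C bonded to C and –OH → carboxylic acid.
  CH2COOCH2: –C(=O)–O–C with C on the carbonyl side → ester.
  COOCH2CH3: –C(=O)OCH2CH3: carbonyl C bonded to C and to –OEt → ester.

acyl halide, aldehyde, alkyl halide, arene, carboxylic acid, ester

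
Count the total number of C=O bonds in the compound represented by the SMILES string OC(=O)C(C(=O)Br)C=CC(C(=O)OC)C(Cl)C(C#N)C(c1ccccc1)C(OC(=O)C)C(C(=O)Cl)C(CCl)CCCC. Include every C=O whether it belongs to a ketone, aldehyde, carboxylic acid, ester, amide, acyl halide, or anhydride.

5

HOOC: carboxylic acid, 1 C=O (running total 1).
CH(COBr): acyl halide, 1 C=O (running total 2).
CH(COOCH3): ester, 1 C=O (running total 3).
CH(OCOCH3): ester, 1 C=O (running total 4).
CH(COCl): acyl halide, 1 C=O (running total 5).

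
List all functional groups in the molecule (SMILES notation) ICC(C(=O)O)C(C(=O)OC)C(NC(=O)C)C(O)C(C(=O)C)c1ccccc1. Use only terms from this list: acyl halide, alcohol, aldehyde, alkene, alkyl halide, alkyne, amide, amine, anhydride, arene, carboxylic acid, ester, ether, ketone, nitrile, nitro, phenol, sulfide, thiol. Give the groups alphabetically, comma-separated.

Working along the chain:
  ICH2: halogen on an sp³ carbon → alkyl halide.
  CH(COOH): pendant –COOH: carbonyl C bonded to C and –OH → carboxylic acid.
  CH(COOCH3): pendant –COOCH3: carbonyl C bonded to C and –OCH3 → ester.
  CH(NHCOCH3): pendant –NHC(=O)CH3: N bonded to a carbonyl → amide (not amine).
  CH(OH): –OH on an sp³ carbon → alcohol (secondary).
  CH(COCH3): pendant –COCH3: carbonyl C bonded to two carbons → ketone.
  C6H5: –C6H5 phenyl ring → arene.

alcohol, alkyl halide, amide, arene, carboxylic acid, ester, ketone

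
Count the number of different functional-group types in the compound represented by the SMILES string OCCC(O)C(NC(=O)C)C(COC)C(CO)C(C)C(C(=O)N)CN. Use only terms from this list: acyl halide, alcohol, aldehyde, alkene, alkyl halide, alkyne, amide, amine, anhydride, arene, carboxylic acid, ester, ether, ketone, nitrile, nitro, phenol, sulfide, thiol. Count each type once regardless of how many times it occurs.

4

Working along the chain:
  HOCH2: HO– on an sp³ carbon → alcohol.
  CH(OH): –OH on an sp³ carbon → alcohol (secondary).
  CH(NHCOCH3): pendant –NHC(=O)CH3: N bonded to a carbonyl → amide (not amine).
  CH(CH2OCH3): pendant –CH2OCH3: C–O–C linkage → ether.
  CH(CH2OH): pendant –CH2OH on an sp³ backbone C → alcohol.
  CH(CONH2): pendant –CONH2: carbonyl C bonded to C and N → amide.
  CH2NH2: –NH2 on an sp³ carbon with no adjacent C=O → amine.
Distinct types present: alcohol, amide, amine, ether.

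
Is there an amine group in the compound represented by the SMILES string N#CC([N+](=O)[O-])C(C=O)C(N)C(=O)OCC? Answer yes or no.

Reading the structure from left to right:
  N≡C: N≡C–: carbon triple-bonded to nitrogen → nitrile.
  CH(NO2): –NO2 on an sp³ carbon → nitro (the N=O is not a carbonyl).
  CH(CHO): pendant –CHO: carbonyl C bonded to C and H → aldehyde.
  CH(NH2): –NH2 on an sp³ carbon with no adjacent C=O → amine.
  COOCH2CH3: –C(=O)OCH2CH3: carbonyl C bonded to C and to –OEt → ester.
The CH(NH2) segment supplies the amine: –NH2 on an sp³ carbon with no adjacent C=O → amine.

yes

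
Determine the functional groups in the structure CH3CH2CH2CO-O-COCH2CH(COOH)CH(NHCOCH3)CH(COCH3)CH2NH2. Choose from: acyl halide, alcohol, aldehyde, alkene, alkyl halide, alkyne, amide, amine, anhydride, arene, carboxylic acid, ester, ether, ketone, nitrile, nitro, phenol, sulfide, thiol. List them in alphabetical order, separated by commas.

two acyl groups sharing one oxygen, –C(=O)–O–C(=O)– → anhydride.
pendant –COOH: carbonyl C bonded to C and –OH → carboxylic acid.
pendant –NHC(=O)CH3: N bonded to a carbonyl → amide (not amine).
pendant –COCH3: carbonyl C bonded to two carbons → ketone.
–NH2 on an sp³ carbon with no adjacent C=O → amine.

amide, amine, anhydride, carboxylic acid, ketone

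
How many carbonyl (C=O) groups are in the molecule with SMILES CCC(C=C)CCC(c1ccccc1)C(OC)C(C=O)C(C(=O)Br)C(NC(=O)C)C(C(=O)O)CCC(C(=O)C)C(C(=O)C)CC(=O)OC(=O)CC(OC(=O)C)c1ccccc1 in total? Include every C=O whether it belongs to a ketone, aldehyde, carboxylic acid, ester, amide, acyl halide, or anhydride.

CH(CHO): aldehyde, 1 C=O (running total 1).
CH(COBr): acyl halide, 1 C=O (running total 2).
CH(NHCOCH3): amide, 1 C=O (running total 3).
CH(COOH): carboxylic acid, 1 C=O (running total 4).
CH(COCH3): ketone, 1 C=O (running total 5).
CH(COCH3): ketone, 1 C=O (running total 6).
CH2CO-O-COCH2: anhydride, 2 C=O (running total 8).
CH(OCOCH3): ester, 1 C=O (running total 9).

9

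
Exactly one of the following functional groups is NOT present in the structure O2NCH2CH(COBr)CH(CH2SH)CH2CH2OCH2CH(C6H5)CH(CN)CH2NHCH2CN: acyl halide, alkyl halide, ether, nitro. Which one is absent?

alkyl halide

acyl halide: present (CH(COBr) — pendant –C(=O)X: carbonyl C bonded to C and halogen → acyl halide).
ether: present (CH2OCH2 — C–O–C with sp³ carbons on both sides and no adjacent C=O → ether).
nitro: present (O2NCH2 — –NO2 on carbon → nitro group).
alkyl halide: absent. In CH(COBr), the halogen is on a carbonyl carbon, which makes it an acyl halide, not an alkyl halide.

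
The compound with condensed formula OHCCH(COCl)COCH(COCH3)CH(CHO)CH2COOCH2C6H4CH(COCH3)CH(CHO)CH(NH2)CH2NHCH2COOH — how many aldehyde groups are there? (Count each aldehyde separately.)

Reading the structure from left to right:
  OHC: terminal –CHO: carbonyl C bonded to H and C → aldehyde.
  CH(COCl): pendant –C(=O)X: carbonyl C bonded to C and halogen → acyl halide.
  CO: –C(=O)– with carbon on both sides → ketone.
  CH(COCH3): pendant –COCH3: carbonyl C bonded to two carbons → ketone.
  CH(CHO): pendant –CHO: carbonyl C bonded to C and H → aldehyde.
  CH2COOCH2: –C(=O)–O–C with C on the carbonyl side → ester.
  C6H4: para-disubstituted benzene ring → arene.
  CH(COCH3): pendant –COCH3: carbonyl C bonded to two carbons → ketone.
  CH(CHO): pendant –CHO: carbonyl C bonded to C and H → aldehyde.
  CH(NH2): –NH2 on an sp³ carbon with no adjacent C=O → amine.
  CH2NHCH2: C–N–C with sp³ carbons and no adjacent C=O → amine (secondary).
  COOH: –COOH: carbonyl C bonded to –OH and C → carboxylic acid (the –OH is not a separate alcohol).
Aldehyde appears at: OHC, CH(CHO), CH(CHO) → 3.

3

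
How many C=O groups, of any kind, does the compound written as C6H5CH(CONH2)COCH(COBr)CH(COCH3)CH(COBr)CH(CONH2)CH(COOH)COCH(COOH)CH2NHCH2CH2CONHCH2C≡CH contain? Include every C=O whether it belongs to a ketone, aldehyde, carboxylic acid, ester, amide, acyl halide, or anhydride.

10

CH(CONH2): amide, 1 C=O (running total 1).
CO: ketone, 1 C=O (running total 2).
CH(COBr): acyl halide, 1 C=O (running total 3).
CH(COCH3): ketone, 1 C=O (running total 4).
CH(COBr): acyl halide, 1 C=O (running total 5).
CH(CONH2): amide, 1 C=O (running total 6).
CH(COOH): carboxylic acid, 1 C=O (running total 7).
CO: ketone, 1 C=O (running total 8).
CH(COOH): carboxylic acid, 1 C=O (running total 9).
CH2CONHCH2: amide, 1 C=O (running total 10).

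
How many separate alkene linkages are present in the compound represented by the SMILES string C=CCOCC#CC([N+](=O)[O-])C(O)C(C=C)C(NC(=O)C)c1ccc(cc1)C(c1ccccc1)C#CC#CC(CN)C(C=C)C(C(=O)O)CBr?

3

Working along the chain:
  CH2=CH: C=C double bond → alkene.
  CH2OCH2: C–O–C with sp³ carbons on both sides and no adjacent C=O → ether.
  C≡C: C≡C triple bond → alkyne.
  CH(NO2): –NO2 on an sp³ carbon → nitro (the N=O is not a carbonyl).
  CH(OH): –OH on an sp³ carbon → alcohol (secondary).
  CH(CH=CH2): pendant –CH=CH2: C=C double bond → alkene.
  CH(NHCOCH3): pendant –NHC(=O)CH3: N bonded to a carbonyl → amide (not amine).
  C6H4: para-disubstituted benzene ring → arene.
  CH(C6H5): pendant –C6H5: benzene ring → arene.
  C≡C: C≡C triple bond → alkyne.
  C≡C: C≡C triple bond → alkyne.
  CH(CH2NH2): pendant –CH2NH2: N on sp³ C, no adjacent C=O → amine.
  CH(CH=CH2): pendant –CH=CH2: C=C double bond → alkene.
  CH(COOH): pendant –COOH: carbonyl C bonded to C and –OH → carboxylic acid.
  CH2Br: halogen on an sp³ carbon → alkyl halide.
Alkene appears at: CH2=CH, CH(CH=CH2), CH(CH=CH2) → 3.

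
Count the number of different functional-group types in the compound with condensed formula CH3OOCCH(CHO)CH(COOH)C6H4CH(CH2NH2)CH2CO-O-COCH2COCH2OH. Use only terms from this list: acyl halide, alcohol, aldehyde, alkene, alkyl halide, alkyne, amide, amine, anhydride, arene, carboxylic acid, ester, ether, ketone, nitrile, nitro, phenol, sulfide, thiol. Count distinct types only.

Working along the chain:
  CH3OOC: CH3O–C(=O)–: carbonyl C bonded to C and to –OCH3 → ester (not ketone + ether).
  CH(CHO): pendant –CHO: carbonyl C bonded to C and H → aldehyde.
  CH(COOH): pendant –COOH: carbonyl C bonded to C and –OH → carboxylic acid.
  C6H4: para-disubstituted benzene ring → arene.
  CH(CH2NH2): pendant –CH2NH2: N on sp³ C, no adjacent C=O → amine.
  CH2CO-O-COCH2: two acyl groups sharing one oxygen, –C(=O)–O–C(=O)– → anhydride.
  CO: –C(=O)– with carbon on both sides → ketone.
  CH2OH: –OH on an sp³ carbon → alcohol.
Distinct types present: alcohol, aldehyde, amine, anhydride, arene, carboxylic acid, ester, ketone.

8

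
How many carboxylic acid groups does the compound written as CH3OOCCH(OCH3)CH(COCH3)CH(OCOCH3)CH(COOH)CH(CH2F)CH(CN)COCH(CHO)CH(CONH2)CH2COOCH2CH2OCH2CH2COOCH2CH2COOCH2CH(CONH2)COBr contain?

1

Reading the structure from left to right:
  CH3OOC: CH3O–C(=O)–: carbonyl C bonded to C and to –OCH3 → ester (not ketone + ether).
  CH(OCH3): pendant –OCH3: C–O–C with sp³ C, no adjacent C=O → ether.
  CH(COCH3): pendant –COCH3: carbonyl C bonded to two carbons → ketone.
  CH(OCOCH3): pendant –OC(=O)CH3: an acyloxy group → ester.
  CH(COOH): pendant –COOH: carbonyl C bonded to C and –OH → carboxylic acid.
  CH(CH2F): pendant –CH2X: halogen on sp³ carbon → alkyl halide.
  CH(CN): pendant –C≡N: nitrile.
  CO: –C(=O)– with carbon on both sides → ketone.
  CH(CHO): pendant –CHO: carbonyl C bonded to C and H → aldehyde.
  CH(CONH2): pendant –CONH2: carbonyl C bonded to C and N → amide.
  CH2COOCH2: –C(=O)–O–C with C on the carbonyl side → ester.
  CH2OCH2: C–O–C with sp³ carbons on both sides and no adjacent C=O → ether.
  CH2COOCH2: –C(=O)–O–C with C on the carbonyl side → ester.
  CH2COOCH2: –C(=O)–O–C with C on the carbonyl side → ester.
  CH(CONH2): pendant –CONH2: carbonyl C bonded to C and N → amide.
  COBr: –C(=O)Br: carbonyl C bonded to C and to a halogen → acyl halide (not alkyl halide).
Carboxylic acid appears at: CH(COOH) → 1.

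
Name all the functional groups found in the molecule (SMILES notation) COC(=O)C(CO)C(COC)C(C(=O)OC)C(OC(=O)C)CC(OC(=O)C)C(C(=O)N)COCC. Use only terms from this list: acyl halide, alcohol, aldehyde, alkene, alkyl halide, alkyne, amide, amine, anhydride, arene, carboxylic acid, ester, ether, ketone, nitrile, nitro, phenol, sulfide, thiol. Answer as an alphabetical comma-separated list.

Reading the structure from left to right:
  CH3OOC: CH3O–C(=O)–: carbonyl C bonded to C and to –OCH3 → ester (not ketone + ether).
  CH(CH2OH): pendant –CH2OH on an sp³ backbone C → alcohol.
  CH(CH2OCH3): pendant –CH2OCH3: C–O–C linkage → ether.
  CH(COOCH3): pendant –COOCH3: carbonyl C bonded to C and –OCH3 → ester.
  CH(OCOCH3): pendant –OC(=O)CH3: an acyloxy group → ester.
  CH(OCOCH3): pendant –OC(=O)CH3: an acyloxy group → ester.
  CH(CONH2): pendant –CONH2: carbonyl C bonded to C and N → amide.
  CH2OCH2: C–O–C with sp³ carbons on both sides and no adjacent C=O → ether.

alcohol, amide, ester, ether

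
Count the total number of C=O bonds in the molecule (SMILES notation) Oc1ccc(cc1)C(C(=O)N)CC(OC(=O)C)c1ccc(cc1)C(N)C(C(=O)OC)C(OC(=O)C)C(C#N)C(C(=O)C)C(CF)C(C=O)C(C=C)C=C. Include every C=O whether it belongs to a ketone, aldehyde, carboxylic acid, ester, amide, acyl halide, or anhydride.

6

CH(CONH2): amide, 1 C=O (running total 1).
CH(OCOCH3): ester, 1 C=O (running total 2).
CH(COOCH3): ester, 1 C=O (running total 3).
CH(OCOCH3): ester, 1 C=O (running total 4).
CH(COCH3): ketone, 1 C=O (running total 5).
CH(CHO): aldehyde, 1 C=O (running total 6).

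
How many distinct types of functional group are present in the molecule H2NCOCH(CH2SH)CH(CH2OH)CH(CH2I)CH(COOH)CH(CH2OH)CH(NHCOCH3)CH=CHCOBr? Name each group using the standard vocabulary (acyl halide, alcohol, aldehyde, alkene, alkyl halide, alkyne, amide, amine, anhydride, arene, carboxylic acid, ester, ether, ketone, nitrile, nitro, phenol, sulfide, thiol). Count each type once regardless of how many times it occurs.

7

Working along the chain:
  H2NCO: –C(=O)NH2: carbonyl C bonded to C and to N → amide (the N is not a separate amine).
  CH(CH2SH): pendant –CH2SH → thiol.
  CH(CH2OH): pendant –CH2OH on an sp³ backbone C → alcohol.
  CH(CH2I): pendant –CH2X: halogen on sp³ carbon → alkyl halide.
  CH(COOH): pendant –COOH: carbonyl C bonded to C and –OH → carboxylic acid.
  CH(CH2OH): pendant –CH2OH on an sp³ backbone C → alcohol.
  CH(NHCOCH3): pendant –NHC(=O)CH3: N bonded to a carbonyl → amide (not amine).
  CH=CH: C=C double bond → alkene.
  COBr: –C(=O)Br: carbonyl C bonded to C and to a halogen → acyl halide (not alkyl halide).
Distinct types present: acyl halide, alcohol, alkene, alkyl halide, amide, carboxylic acid, thiol.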